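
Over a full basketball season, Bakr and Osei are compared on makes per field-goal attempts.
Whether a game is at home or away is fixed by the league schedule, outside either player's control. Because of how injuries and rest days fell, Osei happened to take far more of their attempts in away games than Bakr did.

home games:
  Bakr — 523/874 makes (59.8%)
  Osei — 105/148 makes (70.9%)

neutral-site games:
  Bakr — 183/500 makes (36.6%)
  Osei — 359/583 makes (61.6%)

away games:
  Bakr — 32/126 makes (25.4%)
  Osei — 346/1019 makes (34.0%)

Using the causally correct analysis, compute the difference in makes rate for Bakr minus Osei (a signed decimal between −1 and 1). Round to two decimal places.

-0.15

Within every game venue level Osei has the higher rate, yet pooled Bakr does — Simpson's reversal.
Since game venue is a pre-existing factor (not a product of the player) and it affects the outcome on its own, it is a confounder. The stratified rates, not the pooled rate, identify the causal effect.
Adjusting over the population distribution of game venue: 0.314·(0.598−0.709) + 0.333·(0.366−0.616) + 0.352·(0.254−0.340) = -0.148.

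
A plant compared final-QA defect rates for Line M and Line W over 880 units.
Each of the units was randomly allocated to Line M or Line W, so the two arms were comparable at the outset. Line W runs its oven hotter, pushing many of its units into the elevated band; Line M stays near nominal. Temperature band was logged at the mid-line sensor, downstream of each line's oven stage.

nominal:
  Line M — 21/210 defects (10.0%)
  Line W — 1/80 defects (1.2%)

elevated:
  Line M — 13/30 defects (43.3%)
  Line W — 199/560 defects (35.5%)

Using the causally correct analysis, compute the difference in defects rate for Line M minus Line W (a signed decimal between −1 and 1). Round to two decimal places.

In-process temperature band is recorded after the line and is itself shifted by it — it sits on the causal path from line to outcome. Conditioning on a mediator would strip out part of the effect we want; the pooled comparison gives the total causal effect.
The causal difference is the pooled difference: 0.142 − 0.312 = -0.171.

-0.17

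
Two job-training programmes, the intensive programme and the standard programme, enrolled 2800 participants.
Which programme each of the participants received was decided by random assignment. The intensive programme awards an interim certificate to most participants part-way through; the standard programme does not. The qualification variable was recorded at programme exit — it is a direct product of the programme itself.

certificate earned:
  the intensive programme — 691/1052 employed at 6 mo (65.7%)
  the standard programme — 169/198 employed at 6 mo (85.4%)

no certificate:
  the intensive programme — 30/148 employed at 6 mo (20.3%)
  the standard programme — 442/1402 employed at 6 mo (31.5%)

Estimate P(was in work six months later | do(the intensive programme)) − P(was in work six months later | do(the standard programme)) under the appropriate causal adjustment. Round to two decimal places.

Qualification attained during the programme is downstream of the programme. One should not condition on a consequence of treatment, so the overall rates are the right comparison.
The causal difference is the pooled difference: 0.601 − 0.382 = +0.219.

+0.22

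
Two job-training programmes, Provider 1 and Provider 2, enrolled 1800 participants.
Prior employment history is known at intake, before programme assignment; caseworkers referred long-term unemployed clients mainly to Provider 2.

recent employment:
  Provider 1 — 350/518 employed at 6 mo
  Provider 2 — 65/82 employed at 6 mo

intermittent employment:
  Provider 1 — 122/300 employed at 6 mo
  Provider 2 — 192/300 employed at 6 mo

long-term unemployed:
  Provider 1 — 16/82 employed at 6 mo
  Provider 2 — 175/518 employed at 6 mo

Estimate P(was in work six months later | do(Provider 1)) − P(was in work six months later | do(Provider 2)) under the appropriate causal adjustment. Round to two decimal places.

-0.16

The stratified and pooled comparisons disagree (Provider 2 wins within each prior employment history; Provider 1 wins overall), so the answer turns on the causal role of prior employment history.
Prior employment history satisfies the back-door criterion: it is not a descendant of the programme, and it blocks the spurious path from programme to outcome. Adjusting for it (i.e., using the within-prior employment history rates) gives the causal effect.
Adjusting over the population distribution of prior employment history: 0.333·(0.676−0.793) + 0.333·(0.407−0.640) + 0.333·(0.195−0.338) = -0.164.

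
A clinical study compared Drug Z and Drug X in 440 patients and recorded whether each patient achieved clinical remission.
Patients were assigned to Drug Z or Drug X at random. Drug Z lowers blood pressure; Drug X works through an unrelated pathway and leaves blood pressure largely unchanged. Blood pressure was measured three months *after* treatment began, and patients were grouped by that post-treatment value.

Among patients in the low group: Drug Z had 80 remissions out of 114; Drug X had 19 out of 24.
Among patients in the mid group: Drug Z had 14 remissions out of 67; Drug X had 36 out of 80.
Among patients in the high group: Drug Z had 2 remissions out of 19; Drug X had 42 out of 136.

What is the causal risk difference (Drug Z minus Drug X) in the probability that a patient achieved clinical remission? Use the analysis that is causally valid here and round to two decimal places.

Blood pressure is downstream of the drug. One should not condition on a consequence of treatment, so the overall rates are the right comparison.
The causal difference is the pooled difference: 0.480 − 0.404 = +0.076.

+0.08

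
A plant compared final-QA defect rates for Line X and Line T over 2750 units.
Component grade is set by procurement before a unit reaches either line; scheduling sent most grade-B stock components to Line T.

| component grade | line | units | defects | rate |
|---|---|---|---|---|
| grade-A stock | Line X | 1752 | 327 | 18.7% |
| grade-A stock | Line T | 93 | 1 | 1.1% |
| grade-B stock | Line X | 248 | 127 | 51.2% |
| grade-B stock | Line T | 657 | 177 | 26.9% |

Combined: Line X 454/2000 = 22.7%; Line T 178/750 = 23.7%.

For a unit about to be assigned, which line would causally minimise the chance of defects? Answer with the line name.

Line T

Within every component grade level Line T has the lower rate, yet pooled Line X does — Simpson's reversal.
Component grade satisfies the back-door criterion: it is not a descendant of the line, and it blocks the spurious path from line to outcome. Adjusting for it (i.e., using the within-component grade rates) gives the causal effect.
Within each level — grade-A stock: 18.7% vs 1.1%; grade-B stock: 51.2% vs 26.9% — Line T is lower every time.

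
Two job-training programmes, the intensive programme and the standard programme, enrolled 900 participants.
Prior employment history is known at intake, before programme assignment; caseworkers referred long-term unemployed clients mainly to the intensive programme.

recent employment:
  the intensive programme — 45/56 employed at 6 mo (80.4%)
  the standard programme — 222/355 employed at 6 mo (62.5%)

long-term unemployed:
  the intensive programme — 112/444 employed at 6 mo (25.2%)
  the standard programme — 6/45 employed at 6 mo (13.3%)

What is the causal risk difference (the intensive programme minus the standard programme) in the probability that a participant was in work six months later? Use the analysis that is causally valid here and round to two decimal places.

The stratified and pooled comparisons disagree (the intensive programme wins within each prior employment history; the standard programme wins overall), so the answer turns on the causal role of prior employment history.
Nothing the programme does changes prior employment history; the imbalance is an allocation artefact. With prior employment history also predicting the outcome, the pooled figure is confounded, and the within-stratum comparison is the causal one.
Adjusting over the population distribution of prior employment history: 0.457·(0.804−0.625) + 0.543·(0.252−0.133) = +0.146.

+0.15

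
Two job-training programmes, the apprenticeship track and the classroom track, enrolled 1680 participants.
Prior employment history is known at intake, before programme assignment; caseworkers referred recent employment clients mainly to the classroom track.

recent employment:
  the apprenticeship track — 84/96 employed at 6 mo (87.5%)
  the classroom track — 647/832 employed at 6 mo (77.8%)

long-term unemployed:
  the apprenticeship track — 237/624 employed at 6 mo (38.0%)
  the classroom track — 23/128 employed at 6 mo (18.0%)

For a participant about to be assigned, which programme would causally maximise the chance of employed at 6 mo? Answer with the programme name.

the apprenticeship track

The stratified and pooled comparisons disagree (the apprenticeship track wins within each prior employment history; the classroom track wins overall), so the answer turns on the causal role of prior employment history.
Prior employment history satisfies the back-door criterion: it is not a descendant of the programme, and it blocks the spurious path from programme to outcome. Adjusting for it (i.e., using the within-prior employment history rates) gives the causal effect.
Within each level — recent employment: 87.5% vs 77.8%; long-term unemployed: 38.0% vs 18.0% — the apprenticeship track is higher every time.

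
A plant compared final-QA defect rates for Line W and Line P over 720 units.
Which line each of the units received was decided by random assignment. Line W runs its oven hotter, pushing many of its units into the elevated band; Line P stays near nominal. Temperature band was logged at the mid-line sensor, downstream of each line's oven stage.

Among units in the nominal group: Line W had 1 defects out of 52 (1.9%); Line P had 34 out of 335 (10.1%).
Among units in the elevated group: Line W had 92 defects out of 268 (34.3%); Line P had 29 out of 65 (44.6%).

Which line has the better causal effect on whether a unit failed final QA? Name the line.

Because the line influences in-process temperature band, in-process temperature band is a post-treatment mediator, not a confounder. Stratifying on it would bias the estimate; the causal effect is the crude pooled difference.
Pooled: Line W 29.1% vs Line P 15.8%; Line P is lower overall.

Line P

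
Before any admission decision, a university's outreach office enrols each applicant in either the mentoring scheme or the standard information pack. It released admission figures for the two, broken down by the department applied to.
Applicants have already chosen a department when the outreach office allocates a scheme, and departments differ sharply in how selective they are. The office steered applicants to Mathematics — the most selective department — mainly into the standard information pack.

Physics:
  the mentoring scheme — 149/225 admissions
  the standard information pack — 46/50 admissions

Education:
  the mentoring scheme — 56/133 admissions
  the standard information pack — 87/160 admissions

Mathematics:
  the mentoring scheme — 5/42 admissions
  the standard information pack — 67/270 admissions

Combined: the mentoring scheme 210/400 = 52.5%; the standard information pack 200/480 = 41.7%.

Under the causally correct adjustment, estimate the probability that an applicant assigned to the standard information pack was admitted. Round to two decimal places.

Nothing the outreach scheme does changes department; the imbalance is an allocation artefact. With department also predicting the outcome, the pooled figure is confounded, and the within-stratum comparison is the causal one.
Standardising the standard information pack to the population department mix: 0.312·46/50 + 0.333·87/160 + 0.355·67/270 = 0.557.

0.56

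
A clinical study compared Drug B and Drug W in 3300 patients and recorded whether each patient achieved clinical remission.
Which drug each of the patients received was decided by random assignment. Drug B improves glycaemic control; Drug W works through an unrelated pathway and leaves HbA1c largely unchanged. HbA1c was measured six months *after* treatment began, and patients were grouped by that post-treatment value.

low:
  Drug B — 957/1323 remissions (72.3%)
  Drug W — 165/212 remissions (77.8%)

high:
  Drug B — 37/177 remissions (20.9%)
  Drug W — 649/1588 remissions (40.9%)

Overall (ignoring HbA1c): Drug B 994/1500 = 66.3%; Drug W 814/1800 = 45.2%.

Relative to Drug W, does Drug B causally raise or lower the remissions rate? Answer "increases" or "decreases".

HbA1c here is a post-treatment variable shaped by the drug; conditioning on it would introduce bias rather than remove it. The overall comparison is the causal one.
Pooled: Drug B 66.3% vs Drug W 45.2%; Drug B is higher overall.

increases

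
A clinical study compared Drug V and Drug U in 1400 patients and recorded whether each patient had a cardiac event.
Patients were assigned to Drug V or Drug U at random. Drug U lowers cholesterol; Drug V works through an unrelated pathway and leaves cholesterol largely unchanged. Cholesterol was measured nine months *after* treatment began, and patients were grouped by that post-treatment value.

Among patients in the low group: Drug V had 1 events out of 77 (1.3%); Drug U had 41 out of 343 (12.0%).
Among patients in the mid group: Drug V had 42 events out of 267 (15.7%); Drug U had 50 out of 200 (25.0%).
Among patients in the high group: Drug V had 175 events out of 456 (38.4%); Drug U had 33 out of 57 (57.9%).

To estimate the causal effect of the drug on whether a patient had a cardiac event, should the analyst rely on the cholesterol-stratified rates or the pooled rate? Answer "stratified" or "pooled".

Cholesterol is downstream of the drug. One should not condition on a consequence of treatment, so the overall rates are the right comparison.
Pooled: Drug V 27.3% vs Drug U 20.7%; Drug U is lower overall.

pooled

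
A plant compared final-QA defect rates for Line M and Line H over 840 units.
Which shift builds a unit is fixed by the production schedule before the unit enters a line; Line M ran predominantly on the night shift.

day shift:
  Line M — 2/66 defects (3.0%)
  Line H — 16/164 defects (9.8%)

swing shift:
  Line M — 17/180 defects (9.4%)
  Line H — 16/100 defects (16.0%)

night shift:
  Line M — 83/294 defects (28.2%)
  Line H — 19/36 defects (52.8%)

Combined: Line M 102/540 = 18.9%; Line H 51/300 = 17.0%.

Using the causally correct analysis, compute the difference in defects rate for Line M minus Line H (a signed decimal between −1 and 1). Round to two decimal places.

Since shift is a pre-existing factor (not a product of the line) and it affects the outcome on its own, it is a confounder. The stratified rates, not the pooled rate, identify the causal effect.
Adjusting over the population distribution of shift: 0.274·(0.030−0.098) + 0.333·(0.094−0.160) + 0.393·(0.282−0.528) = -0.137.

-0.14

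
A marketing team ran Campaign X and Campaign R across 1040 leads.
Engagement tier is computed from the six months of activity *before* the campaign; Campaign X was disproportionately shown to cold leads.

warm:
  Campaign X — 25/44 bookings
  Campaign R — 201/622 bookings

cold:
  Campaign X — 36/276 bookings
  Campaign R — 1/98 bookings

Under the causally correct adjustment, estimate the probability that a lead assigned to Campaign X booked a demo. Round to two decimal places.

Within every engagement tier level Campaign X has the higher rate, yet pooled Campaign R does — Simpson's reversal.
Engagement tier satisfies the back-door criterion: it is not a descendant of the campaign, and it blocks the spurious path from campaign to outcome. Adjusting for it (i.e., using the within-engagement tier rates) gives the causal effect.
Standardising Campaign X to the population engagement tier mix: 0.640·25/44 + 0.360·36/276 = 0.411.

0.41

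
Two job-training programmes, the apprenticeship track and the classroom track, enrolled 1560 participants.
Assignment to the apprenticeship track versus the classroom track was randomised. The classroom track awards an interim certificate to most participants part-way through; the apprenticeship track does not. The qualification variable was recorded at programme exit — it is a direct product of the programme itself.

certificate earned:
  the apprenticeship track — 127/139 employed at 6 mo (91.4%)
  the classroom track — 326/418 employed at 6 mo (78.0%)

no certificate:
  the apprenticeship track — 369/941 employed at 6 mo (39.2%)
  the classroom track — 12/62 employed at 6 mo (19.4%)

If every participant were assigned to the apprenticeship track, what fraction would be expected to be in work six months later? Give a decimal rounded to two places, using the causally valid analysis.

Because the programme influences qualification attained during the programme, qualification attained during the programme is a post-treatment mediator, not a confounder. Stratifying on it would bias the estimate; the causal effect is the crude pooled difference.
So P(outcome | do(the apprenticeship track)) is just the pooled rate for the apprenticeship track: 496/1080 = 0.459.

0.46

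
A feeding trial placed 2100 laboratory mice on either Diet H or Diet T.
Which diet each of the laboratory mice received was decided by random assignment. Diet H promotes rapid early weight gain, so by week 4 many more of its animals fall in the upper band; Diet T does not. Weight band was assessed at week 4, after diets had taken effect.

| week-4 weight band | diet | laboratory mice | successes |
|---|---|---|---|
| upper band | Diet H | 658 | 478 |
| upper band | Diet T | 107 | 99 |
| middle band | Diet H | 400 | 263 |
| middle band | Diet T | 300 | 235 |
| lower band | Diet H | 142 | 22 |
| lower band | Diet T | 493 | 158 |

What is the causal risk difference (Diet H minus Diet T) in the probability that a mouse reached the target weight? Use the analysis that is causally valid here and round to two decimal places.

The week-4 weight band-specific comparison favours Diet T throughout, but the pooled figures favour Diet H. The question is whether to condition on week-4 weight band.
The distribution of week-4 weight band is itself part of what the diet does — it is an intermediate outcome. Holding it fixed would remove that part of the effect; the total effect is the pooled difference.
The causal difference is the pooled difference: 0.636 − 0.547 = +0.089.

+0.09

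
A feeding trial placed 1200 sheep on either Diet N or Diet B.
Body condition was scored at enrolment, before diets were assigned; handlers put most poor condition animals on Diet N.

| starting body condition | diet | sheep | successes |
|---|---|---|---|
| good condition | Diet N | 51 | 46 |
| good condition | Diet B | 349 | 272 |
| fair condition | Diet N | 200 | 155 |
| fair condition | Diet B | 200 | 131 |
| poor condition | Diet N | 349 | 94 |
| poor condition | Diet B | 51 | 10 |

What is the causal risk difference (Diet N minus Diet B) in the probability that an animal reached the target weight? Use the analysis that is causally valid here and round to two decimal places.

+0.11

The starting body condition-specific comparison favours Diet N throughout, but the pooled figures favour Diet B. The question is whether to condition on starting body condition.
Nothing the diet does changes starting body condition; the imbalance is an allocation artefact. With starting body condition also predicting the outcome, the pooled figure is confounded, and the within-stratum comparison is the causal one.
Adjusting over the population distribution of starting body condition: 0.333·(0.902−0.779) + 0.333·(0.775−0.655) + 0.333·(0.269−0.196) = +0.105.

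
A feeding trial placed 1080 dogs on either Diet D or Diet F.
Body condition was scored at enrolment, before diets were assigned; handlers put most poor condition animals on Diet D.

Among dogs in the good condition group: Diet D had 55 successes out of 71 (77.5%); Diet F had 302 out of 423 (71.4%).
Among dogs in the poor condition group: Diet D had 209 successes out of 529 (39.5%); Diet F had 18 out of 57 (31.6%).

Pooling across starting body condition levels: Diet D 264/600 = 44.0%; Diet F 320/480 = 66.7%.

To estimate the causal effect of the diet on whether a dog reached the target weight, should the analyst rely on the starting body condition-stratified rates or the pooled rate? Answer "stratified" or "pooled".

Starting body condition satisfies the back-door criterion: it is not a descendant of the diet, and it blocks the spurious path from diet to outcome. Adjusting for it (i.e., using the within-starting body condition rates) gives the causal effect.
Within each level — good condition: 77.5% vs 71.4%; poor condition: 39.5% vs 31.6% — Diet D is higher every time.

stratified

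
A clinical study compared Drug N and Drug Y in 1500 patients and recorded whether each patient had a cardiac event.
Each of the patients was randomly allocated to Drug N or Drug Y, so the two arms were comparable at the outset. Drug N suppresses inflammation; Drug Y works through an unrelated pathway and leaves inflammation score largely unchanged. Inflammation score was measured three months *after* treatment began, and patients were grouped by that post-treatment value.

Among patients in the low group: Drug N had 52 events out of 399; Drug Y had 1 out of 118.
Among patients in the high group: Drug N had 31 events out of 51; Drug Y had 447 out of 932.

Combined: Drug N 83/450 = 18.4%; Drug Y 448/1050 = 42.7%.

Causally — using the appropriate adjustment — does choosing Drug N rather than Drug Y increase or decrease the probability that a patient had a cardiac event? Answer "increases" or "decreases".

decreases

The distribution of inflammation score is itself part of what the drug does — it is an intermediate outcome. Holding it fixed would remove that part of the effect; the total effect is the pooled difference.
Pooled: Drug N 18.4% vs Drug Y 42.7%; Drug N is lower overall.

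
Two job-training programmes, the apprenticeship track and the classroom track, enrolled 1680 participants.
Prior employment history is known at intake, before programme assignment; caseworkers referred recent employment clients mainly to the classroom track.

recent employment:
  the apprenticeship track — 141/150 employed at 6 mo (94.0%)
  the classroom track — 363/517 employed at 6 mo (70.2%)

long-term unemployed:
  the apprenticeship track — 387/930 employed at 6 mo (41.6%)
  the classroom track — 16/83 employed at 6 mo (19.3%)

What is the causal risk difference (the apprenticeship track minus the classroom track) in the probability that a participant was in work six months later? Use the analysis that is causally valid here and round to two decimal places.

+0.23

The stratified and pooled comparisons disagree (the apprenticeship track wins within each prior employment history; the classroom track wins overall), so the answer turns on the causal role of prior employment history.
Prior employment history differs across programmes for reasons unrelated to any effect of the programme itself, and it separately predicts the outcome — a classic confounder. We must compare within prior employment history levels.
Adjusting over the population distribution of prior employment history: 0.397·(0.940−0.702) + 0.603·(0.416−0.193) = +0.229.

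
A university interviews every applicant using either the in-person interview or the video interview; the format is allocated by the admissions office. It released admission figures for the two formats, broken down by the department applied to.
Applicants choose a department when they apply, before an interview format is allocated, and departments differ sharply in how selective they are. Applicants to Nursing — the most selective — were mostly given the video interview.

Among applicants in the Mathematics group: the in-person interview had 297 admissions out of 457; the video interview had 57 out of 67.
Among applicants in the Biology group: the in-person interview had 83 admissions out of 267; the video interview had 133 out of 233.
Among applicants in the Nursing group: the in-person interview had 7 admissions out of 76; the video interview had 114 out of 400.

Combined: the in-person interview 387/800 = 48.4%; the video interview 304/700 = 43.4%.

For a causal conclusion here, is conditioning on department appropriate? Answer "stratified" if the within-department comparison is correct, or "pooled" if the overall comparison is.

stratified

the video interview is higher inside every department stratum but the in-person interview is higher in aggregate. Whether to stratify depends on how department relates to the interview format.
Department is set before the interview format has any effect — it is not caused by the interview format — and it independently drives the outcome. That makes it a confounder, so the causal comparison is within department levels.
Within each level — Mathematics: 65.0% vs 85.1%; Biology: 31.1% vs 57.1%; Nursing: 9.2% vs 28.5% — the video interview is higher every time.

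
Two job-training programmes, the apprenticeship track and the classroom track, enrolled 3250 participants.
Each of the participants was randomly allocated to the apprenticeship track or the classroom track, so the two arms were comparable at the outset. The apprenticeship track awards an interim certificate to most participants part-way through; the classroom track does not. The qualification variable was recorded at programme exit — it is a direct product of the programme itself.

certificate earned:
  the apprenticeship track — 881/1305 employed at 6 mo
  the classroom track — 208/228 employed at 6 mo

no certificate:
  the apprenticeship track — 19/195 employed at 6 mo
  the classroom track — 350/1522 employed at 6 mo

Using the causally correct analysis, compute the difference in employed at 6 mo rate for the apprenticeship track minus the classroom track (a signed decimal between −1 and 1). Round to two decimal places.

+0.28

Qualification attained during the programme is downstream of the programme. One should not condition on a consequence of treatment, so the overall rates are the right comparison.
The causal difference is the pooled difference: 0.600 − 0.319 = +0.281.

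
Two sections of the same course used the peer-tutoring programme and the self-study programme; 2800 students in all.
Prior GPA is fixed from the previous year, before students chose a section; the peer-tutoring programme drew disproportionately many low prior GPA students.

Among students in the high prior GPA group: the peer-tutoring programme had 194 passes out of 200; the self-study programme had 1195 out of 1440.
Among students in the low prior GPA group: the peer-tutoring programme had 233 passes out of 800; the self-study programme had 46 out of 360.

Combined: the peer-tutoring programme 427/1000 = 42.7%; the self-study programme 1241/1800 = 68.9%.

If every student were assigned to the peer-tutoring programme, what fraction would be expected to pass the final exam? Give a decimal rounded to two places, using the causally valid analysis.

0.69

Since prior GPA band is a pre-existing factor (not a product of the teaching method) and it affects the outcome on its own, it is a confounder. The stratified rates, not the pooled rate, identify the causal effect.
Standardising the peer-tutoring programme to the population prior GPA band mix: 0.586·194/200 + 0.414·233/800 = 0.689.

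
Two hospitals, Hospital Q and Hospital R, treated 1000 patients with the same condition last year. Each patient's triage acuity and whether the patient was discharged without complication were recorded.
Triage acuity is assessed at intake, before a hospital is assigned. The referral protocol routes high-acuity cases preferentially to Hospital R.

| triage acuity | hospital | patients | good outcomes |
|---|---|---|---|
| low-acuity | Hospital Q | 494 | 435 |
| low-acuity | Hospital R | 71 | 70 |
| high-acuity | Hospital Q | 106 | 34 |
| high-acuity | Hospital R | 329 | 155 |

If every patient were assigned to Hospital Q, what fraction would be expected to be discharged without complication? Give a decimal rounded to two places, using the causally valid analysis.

0.64

Nothing the hospital does changes triage acuity; the imbalance is an allocation artefact. With triage acuity also predicting the outcome, the pooled figure is confounded, and the within-stratum comparison is the causal one.
Standardising Hospital Q to the population triage acuity mix: 0.565·435/494 + 0.435·34/106 = 0.637.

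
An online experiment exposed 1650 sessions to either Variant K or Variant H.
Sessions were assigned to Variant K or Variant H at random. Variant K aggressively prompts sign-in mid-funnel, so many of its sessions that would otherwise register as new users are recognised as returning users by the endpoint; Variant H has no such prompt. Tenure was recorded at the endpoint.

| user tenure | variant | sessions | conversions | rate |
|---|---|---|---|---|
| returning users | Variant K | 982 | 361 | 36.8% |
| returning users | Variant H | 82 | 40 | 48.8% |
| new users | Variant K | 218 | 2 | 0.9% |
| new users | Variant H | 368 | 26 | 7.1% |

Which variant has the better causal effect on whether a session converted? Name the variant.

Stratifying would compare variants among sessions the variants themselves sorted into user tenure groups — a form of selection on an intermediate. The unconditioned pooled rates give the total causal effect.
Pooled: Variant K 30.2% vs Variant H 14.7%; Variant K is higher overall.

Variant K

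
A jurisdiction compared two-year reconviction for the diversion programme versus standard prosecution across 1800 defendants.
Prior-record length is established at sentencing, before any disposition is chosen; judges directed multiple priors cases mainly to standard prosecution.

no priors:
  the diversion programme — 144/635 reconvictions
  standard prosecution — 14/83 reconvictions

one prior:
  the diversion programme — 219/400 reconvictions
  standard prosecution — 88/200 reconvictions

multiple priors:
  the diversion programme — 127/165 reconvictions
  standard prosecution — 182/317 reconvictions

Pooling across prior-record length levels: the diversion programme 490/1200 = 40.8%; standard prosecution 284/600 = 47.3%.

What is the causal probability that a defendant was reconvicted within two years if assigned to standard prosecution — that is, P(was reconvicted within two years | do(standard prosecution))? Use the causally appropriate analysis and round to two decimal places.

0.37

standard prosecution is lower inside every prior-record length stratum but the diversion programme is lower in aggregate. Whether to stratify depends on how prior-record length relates to the disposition.
The imbalance in prior-record length arose from how defendants were allocated, not from anything the disposition did; and prior-record length independently affects the outcome. The pooled gap is confounded — condition on prior-record length.
Standardising standard prosecution to the population prior-record length mix: 0.399·14/83 + 0.333·88/200 + 0.268·182/317 = 0.368.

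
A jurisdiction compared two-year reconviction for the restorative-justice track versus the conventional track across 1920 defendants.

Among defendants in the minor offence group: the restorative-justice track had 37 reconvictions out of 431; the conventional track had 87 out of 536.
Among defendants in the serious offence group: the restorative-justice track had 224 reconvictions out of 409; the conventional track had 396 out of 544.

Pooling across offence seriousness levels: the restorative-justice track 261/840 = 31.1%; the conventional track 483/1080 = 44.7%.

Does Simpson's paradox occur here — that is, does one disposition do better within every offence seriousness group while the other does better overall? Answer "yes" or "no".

no

Within each offence seriousness level (minor offence 8.6% vs 16.2%; serious offence 54.8% vs 72.8%), the restorative-justice track has the lower rate every time. Pooled: 31.1% vs 44.7% — the restorative-justice track has the lower rate overall. They agree.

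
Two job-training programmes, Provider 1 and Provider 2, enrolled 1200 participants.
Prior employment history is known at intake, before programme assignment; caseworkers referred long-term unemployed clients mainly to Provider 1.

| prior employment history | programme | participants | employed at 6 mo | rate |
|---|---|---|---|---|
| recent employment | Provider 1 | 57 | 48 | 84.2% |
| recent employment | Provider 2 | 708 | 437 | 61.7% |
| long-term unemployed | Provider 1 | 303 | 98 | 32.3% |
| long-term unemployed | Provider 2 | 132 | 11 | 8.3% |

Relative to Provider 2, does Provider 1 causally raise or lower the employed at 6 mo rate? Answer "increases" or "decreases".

Provider 1 is higher inside every prior employment history stratum but Provider 2 is higher in aggregate. Whether to stratify depends on how prior employment history relates to the programme.
Here prior employment history is a common cause — it drives both which programme a case falls under and the outcome. The crude comparison mixes populations; the stratum-specific rates are the causally relevant ones.
Within each level — recent employment: 84.2% vs 61.7%; long-term unemployed: 32.3% vs 8.3% — Provider 1 is higher every time.

increases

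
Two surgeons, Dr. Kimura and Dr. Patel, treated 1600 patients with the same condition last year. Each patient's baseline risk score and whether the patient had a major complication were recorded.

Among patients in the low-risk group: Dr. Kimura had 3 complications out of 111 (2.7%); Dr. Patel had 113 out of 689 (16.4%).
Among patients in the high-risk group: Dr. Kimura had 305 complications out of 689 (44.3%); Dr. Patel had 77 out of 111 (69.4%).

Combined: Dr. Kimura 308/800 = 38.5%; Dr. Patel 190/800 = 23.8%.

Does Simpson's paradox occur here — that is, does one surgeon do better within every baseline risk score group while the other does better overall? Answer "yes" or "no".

Within each baseline risk score level (low-risk 2.7% vs 16.4%; high-risk 44.3% vs 69.4%), Dr. Kimura has the lower rate every time. Pooled: 38.5% vs 23.8% — Dr. Patel has the lower rate overall. The two comparisons disagree.

yes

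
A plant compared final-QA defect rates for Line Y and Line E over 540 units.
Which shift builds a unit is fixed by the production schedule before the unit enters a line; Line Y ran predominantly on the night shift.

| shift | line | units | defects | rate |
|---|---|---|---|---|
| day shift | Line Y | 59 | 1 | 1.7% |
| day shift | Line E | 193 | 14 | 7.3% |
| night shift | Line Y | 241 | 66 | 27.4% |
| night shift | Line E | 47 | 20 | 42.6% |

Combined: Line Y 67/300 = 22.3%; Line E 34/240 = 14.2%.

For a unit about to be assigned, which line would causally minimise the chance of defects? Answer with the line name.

Since shift is a pre-existing factor (not a product of the line) and it affects the outcome on its own, it is a confounder. The stratified rates, not the pooled rate, identify the causal effect.
Within each level — day shift: 1.7% vs 7.3%; night shift: 27.4% vs 42.6% — Line Y is lower every time.

Line Y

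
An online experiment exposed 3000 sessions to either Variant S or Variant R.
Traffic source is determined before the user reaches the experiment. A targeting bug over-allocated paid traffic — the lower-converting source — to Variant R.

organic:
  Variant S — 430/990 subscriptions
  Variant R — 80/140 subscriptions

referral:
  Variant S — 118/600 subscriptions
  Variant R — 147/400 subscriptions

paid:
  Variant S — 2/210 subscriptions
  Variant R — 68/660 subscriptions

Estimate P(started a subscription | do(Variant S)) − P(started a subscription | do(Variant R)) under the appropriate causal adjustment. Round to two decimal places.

The imbalance in traffic source arose from how sessions were allocated, not from anything the variant did; and traffic source independently affects the outcome. The pooled gap is confounded — condition on traffic source.
Adjusting over the population distribution of traffic source: 0.377·(0.434−0.571) + 0.333·(0.197−0.367) + 0.290·(0.010−0.103) = -0.136.

-0.14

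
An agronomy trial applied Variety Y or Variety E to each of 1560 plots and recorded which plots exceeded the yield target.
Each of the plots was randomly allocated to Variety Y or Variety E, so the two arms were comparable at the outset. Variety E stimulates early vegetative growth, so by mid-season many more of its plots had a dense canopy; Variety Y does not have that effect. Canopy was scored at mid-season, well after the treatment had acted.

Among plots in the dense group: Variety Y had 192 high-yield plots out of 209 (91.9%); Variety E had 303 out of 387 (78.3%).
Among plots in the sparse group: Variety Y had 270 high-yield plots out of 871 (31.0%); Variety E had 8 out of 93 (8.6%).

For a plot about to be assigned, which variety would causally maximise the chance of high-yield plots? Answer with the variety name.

Variety E

Mid-season canopy lies on the pathway variety → mid-season canopy → outcome, so adjusting for it blocks the indirect effect. For the total causal effect of variety, use the unadjusted pooled rates.
Pooled: Variety Y 42.8% vs Variety E 64.8%; Variety E is higher overall.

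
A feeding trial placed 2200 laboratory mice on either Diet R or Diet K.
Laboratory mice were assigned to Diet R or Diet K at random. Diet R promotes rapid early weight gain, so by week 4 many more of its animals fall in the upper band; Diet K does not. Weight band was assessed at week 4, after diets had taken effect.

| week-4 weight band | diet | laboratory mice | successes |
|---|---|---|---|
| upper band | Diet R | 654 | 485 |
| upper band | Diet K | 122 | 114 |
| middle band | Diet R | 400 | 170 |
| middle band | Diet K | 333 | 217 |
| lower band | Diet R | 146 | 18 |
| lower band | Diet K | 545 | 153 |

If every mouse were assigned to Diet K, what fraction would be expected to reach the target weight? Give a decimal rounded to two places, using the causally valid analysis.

The week-4 weight band-specific comparison favours Diet K throughout, but the pooled figures favour Diet R. The question is whether to condition on week-4 weight band.
Week-4 weight band is recorded after the diet and is itself shifted by it — it sits on the causal path from diet to outcome. Conditioning on a mediator would strip out part of the effect we want; the pooled comparison gives the total causal effect.
So P(outcome | do(Diet K)) is just the pooled rate for Diet K: 484/1000 = 0.484.

0.48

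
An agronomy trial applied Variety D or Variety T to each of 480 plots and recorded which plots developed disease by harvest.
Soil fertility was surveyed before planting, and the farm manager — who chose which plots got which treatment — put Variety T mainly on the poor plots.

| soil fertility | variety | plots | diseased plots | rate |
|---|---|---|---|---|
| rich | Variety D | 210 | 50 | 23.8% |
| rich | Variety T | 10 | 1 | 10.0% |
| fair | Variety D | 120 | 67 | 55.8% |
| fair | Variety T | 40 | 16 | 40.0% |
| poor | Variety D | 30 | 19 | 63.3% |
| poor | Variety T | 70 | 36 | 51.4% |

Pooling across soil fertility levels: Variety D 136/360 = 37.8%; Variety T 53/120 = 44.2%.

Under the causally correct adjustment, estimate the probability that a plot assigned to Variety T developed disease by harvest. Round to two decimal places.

Within every soil fertility level Variety T has the lower rate, yet pooled Variety D does — Simpson's reversal.
The imbalance in soil fertility arose from how plots were allocated, not from anything the variety did; and soil fertility independently affects the outcome. The pooled gap is confounded — condition on soil fertility.
Standardising Variety T to the population soil fertility mix: 0.458·1/10 + 0.333·16/40 + 0.208·36/70 = 0.286.

0.29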